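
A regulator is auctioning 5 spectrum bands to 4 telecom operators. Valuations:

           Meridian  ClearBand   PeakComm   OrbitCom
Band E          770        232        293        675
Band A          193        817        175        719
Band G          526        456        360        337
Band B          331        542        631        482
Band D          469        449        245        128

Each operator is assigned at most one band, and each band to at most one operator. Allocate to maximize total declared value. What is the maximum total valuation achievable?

This is a one-to-one assignment (maximum-weight bipartite matching).
Optimal: Meridian→Band G ($526M), ClearBand→Band A ($817M), PeakComm→Band B ($631M), OrbitCom→Band E ($675M) — total 526+817+631+675 = $2649M.
Column-greedy (each band in turn goes to its best remaining operator) gives $2429M, worse by 220.
Swapping OrbitCom↔ClearBand (OrbitCom→Band A $719M, ClearBand→Band E $232M) loses 541.

Max total: $2649M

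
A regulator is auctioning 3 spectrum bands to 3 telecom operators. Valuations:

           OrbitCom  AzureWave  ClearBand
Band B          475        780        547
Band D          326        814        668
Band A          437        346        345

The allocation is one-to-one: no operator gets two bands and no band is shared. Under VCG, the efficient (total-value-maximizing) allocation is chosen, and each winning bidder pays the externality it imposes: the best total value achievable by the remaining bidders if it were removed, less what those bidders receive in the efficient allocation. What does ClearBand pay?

ClearBand pays $72M.

Efficient allocation: OrbitCom→Band A ($437M), AzureWave→Band B ($780M), ClearBand→Band D ($668M); total welfare W = $1885M.
ClearBand receives Band D at value $668M, so the others get W − 668 = $1217M.
Without ClearBand: best allocation of the remaining 2 bidders over all 3 bands is OrbitCom→Band B ($475M), AzureWave→Band D ($814M), total $1289M.
VCG payment = (others' best without ClearBand) − (others' welfare with ClearBand) = 1289 − 1217 = $72M.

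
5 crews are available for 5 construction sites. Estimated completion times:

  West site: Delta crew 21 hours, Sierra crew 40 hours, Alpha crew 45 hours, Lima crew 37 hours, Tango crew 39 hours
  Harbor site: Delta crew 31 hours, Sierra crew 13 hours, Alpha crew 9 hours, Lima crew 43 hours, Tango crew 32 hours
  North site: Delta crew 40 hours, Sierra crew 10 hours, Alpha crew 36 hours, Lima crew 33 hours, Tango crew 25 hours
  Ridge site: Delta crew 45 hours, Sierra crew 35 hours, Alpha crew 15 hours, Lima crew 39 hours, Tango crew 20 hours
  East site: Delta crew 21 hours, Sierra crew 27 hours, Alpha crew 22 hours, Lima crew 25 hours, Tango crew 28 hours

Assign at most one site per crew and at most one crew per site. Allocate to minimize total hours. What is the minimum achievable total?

Treat this as an assignment problem: match each crew to one site.
Optimal: Delta crew→West site (21 hours), Sierra crew→North site (10 hours), Alpha crew→Harbor site (9 hours), Lima crew→East site (25 hours), Tango crew→Ridge site (20 hours) — total 21+10+9+25+20 = 85 hours.
Next-best assignment: Delta crew→East site, Sierra crew→North site, Alpha crew→Harbor site, Lima crew→West site, Tango crew→Ridge site = 97 hours.
Swapping Delta crew↔Sierra crew (Delta crew→North site 40 hours, Sierra crew→West site 40 hours) adds 49.

Min total: 85 hours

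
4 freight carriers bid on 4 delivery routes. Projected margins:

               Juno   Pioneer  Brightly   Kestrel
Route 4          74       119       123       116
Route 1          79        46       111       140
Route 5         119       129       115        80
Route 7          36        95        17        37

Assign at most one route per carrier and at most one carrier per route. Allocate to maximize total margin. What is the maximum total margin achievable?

Treat this as an assignment problem: match each carrier to one route.
Optimal: Juno→Route 5 ($119k), Pioneer→Route 7 ($95k), Brightly→Route 4 ($123k), Kestrel→Route 1 ($140k) — total 119+95+123+140 = $477k.
Row-greedy (each carrier in turn takes its best remaining route) gives $386k, worse by 91.
Next-best assignment: Juno→Route 5, Pioneer→Route 7, Brightly→Route 1, Kestrel→Route 4 = $441k.

Max total: $477k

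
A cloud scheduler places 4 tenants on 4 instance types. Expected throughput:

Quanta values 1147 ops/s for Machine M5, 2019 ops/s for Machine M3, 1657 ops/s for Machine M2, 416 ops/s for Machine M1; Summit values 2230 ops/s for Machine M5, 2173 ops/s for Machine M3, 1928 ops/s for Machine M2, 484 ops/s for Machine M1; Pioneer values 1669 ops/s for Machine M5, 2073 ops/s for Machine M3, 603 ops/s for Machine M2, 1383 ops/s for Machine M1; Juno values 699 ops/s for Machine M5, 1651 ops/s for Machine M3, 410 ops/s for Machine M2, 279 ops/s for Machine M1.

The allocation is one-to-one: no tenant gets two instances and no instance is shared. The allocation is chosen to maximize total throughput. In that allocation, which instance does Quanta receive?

Quanta receives Machine M2.

Optimal: Quanta→Machine M2 (1657 ops/s), Summit→Machine M5 (2230 ops/s), Pioneer→Machine M1 (1383 ops/s), Juno→Machine M3 (1651 ops/s) — total 1657+2230+1383+1651 = 6921 ops/s.
Max-entry greedy (repeatedly take the single best remaining cell) gives 6239 ops/s, worse by 682.
Next-best assignment: Quanta→Machine M2, Summit→Machine M5, Pioneer→Machine M3, Juno→Machine M1 = 6239 ops/s.
Quanta's own top instance is Machine M3 (2019 ops/s), but forcing Quanta→Machine M3 and reassigning the rest optimally gives only 6042 ops/s — worse by 879.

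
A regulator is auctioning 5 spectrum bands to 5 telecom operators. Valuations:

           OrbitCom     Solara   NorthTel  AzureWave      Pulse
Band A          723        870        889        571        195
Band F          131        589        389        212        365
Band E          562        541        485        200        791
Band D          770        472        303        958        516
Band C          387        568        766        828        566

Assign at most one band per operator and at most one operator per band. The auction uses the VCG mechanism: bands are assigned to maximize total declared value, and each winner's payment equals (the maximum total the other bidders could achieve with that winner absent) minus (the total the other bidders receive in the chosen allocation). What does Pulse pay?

Efficient allocation: OrbitCom→Band D ($770M), Solara→Band F ($589M), NorthTel→Band A ($889M), AzureWave→Band C ($828M), Pulse→Band E ($791M); total welfare W = $3867M.
Pulse receives Band E at value $791M, so the others get W − 791 = $3076M.
Without Pulse: best allocation of the remaining 4 bidders over all 5 bands is OrbitCom→Band E ($562M), Solara→Band A ($870M), NorthTel→Band C ($766M), AzureWave→Band D ($958M), total $3156M.
VCG payment = (others' best without Pulse) − (others' welfare with Pulse) = 3156 − 3076 = $80M.

Pulse pays $80M.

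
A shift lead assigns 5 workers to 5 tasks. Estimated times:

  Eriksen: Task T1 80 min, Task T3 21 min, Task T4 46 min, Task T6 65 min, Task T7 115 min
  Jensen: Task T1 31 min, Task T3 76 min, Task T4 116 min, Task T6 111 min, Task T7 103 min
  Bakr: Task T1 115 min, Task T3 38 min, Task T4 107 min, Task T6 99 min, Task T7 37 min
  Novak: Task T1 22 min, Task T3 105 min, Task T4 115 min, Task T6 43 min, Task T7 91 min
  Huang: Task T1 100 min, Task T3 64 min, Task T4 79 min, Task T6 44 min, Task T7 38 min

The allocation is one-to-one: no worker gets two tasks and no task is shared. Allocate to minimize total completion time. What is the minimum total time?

Min total: 196 min

Optimal: Eriksen→Task T4 (46 min), Jensen→Task T1 (31 min), Bakr→Task T3 (38 min), Novak→Task T6 (43 min), Huang→Task T7 (38 min) — total 46+31+38+43+38 = 196 min.
Column-greedy (each task in turn goes to its cheapest remaining worker) gives 324 min, worse by 128.
Swapping Jensen↔Novak (Jensen→Task T6 111 min, Novak→Task T1 22 min) adds 59.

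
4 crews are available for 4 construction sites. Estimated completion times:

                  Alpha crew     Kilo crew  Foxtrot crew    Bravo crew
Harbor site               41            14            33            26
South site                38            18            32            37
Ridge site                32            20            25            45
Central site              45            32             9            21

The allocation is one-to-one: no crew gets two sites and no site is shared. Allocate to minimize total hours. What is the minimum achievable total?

Optimal: Alpha crew→Ridge site (32 hours), Kilo crew→South site (18 hours), Foxtrot crew→Central site (9 hours), Bravo crew→Harbor site (26 hours) — total 32+18+9+26 = 85 hours.
Row-greedy (each crew in turn takes its cheapest remaining site) gives 92 hours, worse by 7.
Swapping Foxtrot crew↔Alpha crew (Foxtrot crew→Ridge site 25 hours, Alpha crew→Central site 45 hours) adds 29.

Minimum total: 85 hours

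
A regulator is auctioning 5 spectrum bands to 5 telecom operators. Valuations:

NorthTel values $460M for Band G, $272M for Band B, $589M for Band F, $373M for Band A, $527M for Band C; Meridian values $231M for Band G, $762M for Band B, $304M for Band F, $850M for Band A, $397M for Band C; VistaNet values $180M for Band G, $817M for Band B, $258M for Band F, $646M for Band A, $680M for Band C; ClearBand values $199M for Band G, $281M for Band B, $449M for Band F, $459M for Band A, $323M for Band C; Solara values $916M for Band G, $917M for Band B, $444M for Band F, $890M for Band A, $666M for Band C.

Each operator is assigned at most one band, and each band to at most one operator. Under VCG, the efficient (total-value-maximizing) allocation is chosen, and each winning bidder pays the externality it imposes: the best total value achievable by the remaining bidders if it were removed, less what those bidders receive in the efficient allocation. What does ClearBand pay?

Efficient allocation: NorthTel→Band C ($527M), Meridian→Band A ($850M), VistaNet→Band B ($817M), ClearBand→Band F ($449M), Solara→Band G ($916M); total welfare W = $3559M.
ClearBand receives Band F at value $449M, so the others get W − 449 = $3110M.
Without ClearBand: best allocation of the remaining 4 bidders over all 5 bands is NorthTel→Band F ($589M), Meridian→Band A ($850M), VistaNet→Band B ($817M), Solara→Band G ($916M), total $3172M.
VCG payment = (others' best without ClearBand) − (others' welfare with ClearBand) = 3172 − 3110 = $62M.

ClearBand pays $62M.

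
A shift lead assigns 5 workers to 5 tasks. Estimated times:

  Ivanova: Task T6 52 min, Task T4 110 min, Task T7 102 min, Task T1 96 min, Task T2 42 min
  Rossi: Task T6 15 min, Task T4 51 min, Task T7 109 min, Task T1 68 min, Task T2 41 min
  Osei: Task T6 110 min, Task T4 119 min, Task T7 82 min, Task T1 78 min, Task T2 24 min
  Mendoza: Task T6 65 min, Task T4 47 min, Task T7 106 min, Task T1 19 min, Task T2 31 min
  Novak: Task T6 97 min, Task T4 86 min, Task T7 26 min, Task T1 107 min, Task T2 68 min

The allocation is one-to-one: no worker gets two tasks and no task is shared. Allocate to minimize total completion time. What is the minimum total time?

Optimal: Ivanova→Task T6 (52 min), Rossi→Task T4 (51 min), Osei→Task T2 (24 min), Mendoza→Task T1 (19 min), Novak→Task T7 (26 min) — total 52+51+24+19+26 = 172 min.
Min-entry greedy (repeatedly take the single cheapest remaining cell) gives 194 min, worse by 22.
Every other assignment is strictly worse.

Min total: 172 min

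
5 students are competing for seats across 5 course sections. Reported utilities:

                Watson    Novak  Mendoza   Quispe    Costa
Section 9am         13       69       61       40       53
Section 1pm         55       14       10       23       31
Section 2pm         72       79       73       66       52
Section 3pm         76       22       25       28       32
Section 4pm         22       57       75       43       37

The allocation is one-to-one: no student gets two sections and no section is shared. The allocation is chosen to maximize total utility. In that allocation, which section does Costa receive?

Costa receives Section 1pm.

Optimal: Watson→Section 3pm (76 points), Novak→Section 9am (69 points), Mendoza→Section 4pm (75 points), Quispe→Section 2pm (66 points), Costa→Section 1pm (31 points) — total 76+69+75+66+31 = 317 points.
Row-greedy (each student in turn takes its best remaining section) gives 301 points, worse by 16.
Swapping Quispe↔Mendoza (Quispe→Section 4pm 43 points, Mendoza→Section 2pm 73 points) loses 25.
Checked against all permutations: 317 points is optimal.
Costa's own top section is Section 9am (53 points), but forcing Costa→Section 9am and reassigning the rest optimally gives only 306 points — worse by 11.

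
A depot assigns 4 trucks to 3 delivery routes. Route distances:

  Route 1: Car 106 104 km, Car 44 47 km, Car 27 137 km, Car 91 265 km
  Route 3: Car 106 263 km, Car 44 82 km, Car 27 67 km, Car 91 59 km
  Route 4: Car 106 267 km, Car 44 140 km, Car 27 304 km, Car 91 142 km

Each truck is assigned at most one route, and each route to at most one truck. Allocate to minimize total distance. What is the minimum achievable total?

Optimal: Car 44→Route 1 (47 km), Car 27→Route 3 (67 km), Car 91→Route 4 (142 km) — total 47+67+142 = 256 km.
Min-entry greedy (repeatedly take the single cheapest remaining cell) gives 373 km, worse by 117.
Next-best assignment: Car 106→Route 1, Car 91→Route 3, Car 44→Route 4 = 303 km.

Minimum total: 256 km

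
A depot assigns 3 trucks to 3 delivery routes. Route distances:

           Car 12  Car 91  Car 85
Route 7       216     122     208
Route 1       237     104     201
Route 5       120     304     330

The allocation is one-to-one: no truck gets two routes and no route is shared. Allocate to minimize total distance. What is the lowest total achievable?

Min total: 432 km

Treat this as an assignment problem: match each truck to one route.
Optimal: Car 12→Route 5 (120 km), Car 91→Route 1 (104 km), Car 85→Route 7 (208 km) — total 120+104+208 = 432 km.
Column-greedy (each route in turn goes to its cheapest remaining truck) gives 443 km, worse by 11.
Next-best assignment: Car 12→Route 5, Car 91→Route 7, Car 85→Route 1 = 443 km.
Swapping Car 85↔Car 91 (Car 85→Route 1 201 km, Car 91→Route 7 122 km) adds 11.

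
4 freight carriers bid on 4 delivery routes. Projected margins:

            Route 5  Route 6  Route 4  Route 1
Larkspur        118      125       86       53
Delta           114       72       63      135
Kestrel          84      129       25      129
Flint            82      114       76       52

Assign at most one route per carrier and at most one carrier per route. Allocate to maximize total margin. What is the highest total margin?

Optimal: Larkspur→Route 5 ($118k), Delta→Route 1 ($135k), Kestrel→Route 6 ($129k), Flint→Route 4 ($76k) — total 118+135+129+76 = $458k.
Row-greedy (each carrier in turn takes its best remaining route) gives $420k, worse by 38.
Checked against all permutations: $458k is optimal.

Maximum total: $458k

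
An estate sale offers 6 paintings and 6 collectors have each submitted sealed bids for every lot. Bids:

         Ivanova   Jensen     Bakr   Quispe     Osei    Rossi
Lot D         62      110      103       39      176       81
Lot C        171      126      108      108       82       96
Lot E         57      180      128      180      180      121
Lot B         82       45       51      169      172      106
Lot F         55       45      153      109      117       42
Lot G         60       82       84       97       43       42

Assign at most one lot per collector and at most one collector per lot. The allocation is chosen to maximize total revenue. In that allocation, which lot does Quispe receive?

Quispe receives Lot B.

Optimal: Ivanova→Lot C ($171), Jensen→Lot E ($180), Bakr→Lot F ($153), Quispe→Lot B ($169), Osei→Lot D ($176), Rossi→Lot G ($42) — total 171+180+153+169+176+42 = $891.
Swapping Bakr↔Quispe (Bakr→Lot B $51, Quispe→Lot F $109) loses 162.
Quispe's own top lot is Lot E ($180), but forcing Quispe→Lot E and reassigning the rest optimally gives only $868 — worse by 23.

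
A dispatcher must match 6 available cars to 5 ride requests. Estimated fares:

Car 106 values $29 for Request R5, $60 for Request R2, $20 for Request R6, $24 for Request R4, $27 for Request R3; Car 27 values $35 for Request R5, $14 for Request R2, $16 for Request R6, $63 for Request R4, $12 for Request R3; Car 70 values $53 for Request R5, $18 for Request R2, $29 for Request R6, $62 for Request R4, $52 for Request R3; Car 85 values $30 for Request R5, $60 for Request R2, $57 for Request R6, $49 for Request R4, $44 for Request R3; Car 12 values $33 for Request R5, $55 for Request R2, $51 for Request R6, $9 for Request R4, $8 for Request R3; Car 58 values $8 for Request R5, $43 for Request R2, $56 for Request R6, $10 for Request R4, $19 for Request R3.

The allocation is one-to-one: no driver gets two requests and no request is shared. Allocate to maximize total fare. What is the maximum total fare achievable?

Maximum total: $276

Optimal: Car 70→Request R5 ($53), Car 106→Request R2 ($60), Car 58→Request R6 ($56), Car 27→Request R4 ($63), Car 85→Request R3 ($44) — total 53+60+56+63+44 = $276.
Column-greedy (each request in turn goes to its best remaining driver) gives $252, worse by 24.
Next-best assignment: Car 70→Request R5, Car 106→Request R2, Car 12→Request R6, Car 27→Request R4, Car 85→Request R3 = $271.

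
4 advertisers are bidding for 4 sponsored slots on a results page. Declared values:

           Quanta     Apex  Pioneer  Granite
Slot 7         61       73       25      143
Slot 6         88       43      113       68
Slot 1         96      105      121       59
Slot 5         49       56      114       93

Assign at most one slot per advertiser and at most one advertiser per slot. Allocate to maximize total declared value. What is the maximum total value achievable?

Maximum total: $450

Treat this as an assignment problem: match each advertiser to one slot.
Optimal: Quanta→Slot 6 ($88), Apex→Slot 1 ($105), Pioneer→Slot 5 ($114), Granite→Slot 7 ($143) — total 88+105+114+143 = $450.
Row-greedy (each advertiser in turn takes its best remaining slot) gives $351, worse by 99.
Next-best assignment: Quanta→Slot 5, Apex→Slot 1, Pioneer→Slot 6, Granite→Slot 7 = $410.
Swapping Granite↔Apex (Granite→Slot 1 $59, Apex→Slot 7 $73) loses 116.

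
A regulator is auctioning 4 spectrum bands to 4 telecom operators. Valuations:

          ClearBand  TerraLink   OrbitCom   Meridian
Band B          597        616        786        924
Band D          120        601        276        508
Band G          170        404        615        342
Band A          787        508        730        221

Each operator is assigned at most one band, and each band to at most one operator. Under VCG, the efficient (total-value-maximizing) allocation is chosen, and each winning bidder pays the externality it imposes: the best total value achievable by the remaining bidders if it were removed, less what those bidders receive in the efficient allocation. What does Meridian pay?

Meridian pays $171M.

Efficient allocation: ClearBand→Band A ($787M), TerraLink→Band D ($601M), OrbitCom→Band G ($615M), Meridian→Band B ($924M); total welfare W = $2927M.
Meridian receives Band B at value $924M, so the others get W − 924 = $2003M.
Without Meridian: best allocation of the remaining 3 bidders over all 4 bands is ClearBand→Band A ($787M), TerraLink→Band D ($601M), OrbitCom→Band B ($786M), total $2174M.
VCG payment = (others' best without Meridian) − (others' welfare with Meridian) = 2174 − 2003 = $171M.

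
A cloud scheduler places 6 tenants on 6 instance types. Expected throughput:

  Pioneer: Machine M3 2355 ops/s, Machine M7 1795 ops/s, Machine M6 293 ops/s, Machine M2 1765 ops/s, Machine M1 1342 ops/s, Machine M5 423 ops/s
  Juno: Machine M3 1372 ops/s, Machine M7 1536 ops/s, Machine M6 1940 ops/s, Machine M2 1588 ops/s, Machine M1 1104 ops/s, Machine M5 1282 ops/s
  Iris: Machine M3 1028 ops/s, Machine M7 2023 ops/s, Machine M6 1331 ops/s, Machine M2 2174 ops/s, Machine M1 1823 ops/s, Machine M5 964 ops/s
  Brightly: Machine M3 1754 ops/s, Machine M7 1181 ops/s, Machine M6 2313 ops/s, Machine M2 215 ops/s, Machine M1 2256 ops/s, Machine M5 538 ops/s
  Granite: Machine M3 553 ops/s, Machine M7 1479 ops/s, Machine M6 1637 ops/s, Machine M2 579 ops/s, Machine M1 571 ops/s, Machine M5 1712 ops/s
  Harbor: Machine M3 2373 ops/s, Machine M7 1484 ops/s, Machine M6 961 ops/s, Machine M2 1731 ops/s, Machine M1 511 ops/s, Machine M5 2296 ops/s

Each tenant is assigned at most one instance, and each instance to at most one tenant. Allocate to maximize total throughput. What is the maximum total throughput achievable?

Maximum total: 12500 ops/s

Optimal: Pioneer→Machine M3 (2355 ops/s), Juno→Machine M6 (1940 ops/s), Iris→Machine M2 (2174 ops/s), Brightly→Machine M1 (2256 ops/s), Granite→Machine M7 (1479 ops/s), Harbor→Machine M5 (2296 ops/s) — total 2355+1940+2174+2256+1479+2296 = 12500 ops/s.
Row-greedy (each tenant in turn takes its best remaining instance) gives 11921 ops/s, worse by 579.
Next-best assignment: Pioneer→Machine M3, Juno→Machine M7, Iris→Machine M2, Brightly→Machine M1, Granite→Machine M6, Harbor→Machine M5 = 12254 ops/s.
No other one-to-one assignment exceeds 12500 ops/s.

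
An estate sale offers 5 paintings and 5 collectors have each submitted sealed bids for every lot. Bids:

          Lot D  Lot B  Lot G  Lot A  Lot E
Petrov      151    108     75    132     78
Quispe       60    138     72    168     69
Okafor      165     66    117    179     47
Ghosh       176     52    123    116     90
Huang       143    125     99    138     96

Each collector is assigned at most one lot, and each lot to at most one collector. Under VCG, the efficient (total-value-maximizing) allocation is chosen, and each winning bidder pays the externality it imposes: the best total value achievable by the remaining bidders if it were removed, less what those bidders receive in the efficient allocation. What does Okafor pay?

Okafor pays $59.

Efficient allocation: Petrov→Lot D ($151), Quispe→Lot B ($138), Okafor→Lot A ($179), Ghosh→Lot G ($123), Huang→Lot E ($96); total welfare W = $687.
Okafor receives Lot A at value $179, so the others get W − 179 = $508.
Without Okafor: best allocation of the remaining 4 bidders over all 5 lots is Petrov→Lot D ($151), Quispe→Lot A ($168), Ghosh→Lot G ($123), Huang→Lot B ($125), total $567.
VCG payment = (others' best without Okafor) − (others' welfare with Okafor) = 567 − 508 = $59.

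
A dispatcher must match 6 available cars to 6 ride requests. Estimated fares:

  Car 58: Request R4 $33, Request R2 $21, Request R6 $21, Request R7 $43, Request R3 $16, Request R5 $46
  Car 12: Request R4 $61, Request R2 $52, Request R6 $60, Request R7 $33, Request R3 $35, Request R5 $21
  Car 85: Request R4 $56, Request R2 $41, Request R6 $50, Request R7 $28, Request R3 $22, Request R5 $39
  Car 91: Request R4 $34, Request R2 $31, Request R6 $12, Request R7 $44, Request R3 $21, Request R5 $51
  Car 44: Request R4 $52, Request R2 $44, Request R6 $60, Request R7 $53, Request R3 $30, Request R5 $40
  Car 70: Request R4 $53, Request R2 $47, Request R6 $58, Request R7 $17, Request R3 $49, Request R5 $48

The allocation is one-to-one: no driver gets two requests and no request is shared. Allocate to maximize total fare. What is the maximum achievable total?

Maximum total: $311

Optimal: Car 58→Request R7 ($43), Car 12→Request R2 ($52), Car 85→Request R4 ($56), Car 91→Request R5 ($51), Car 44→Request R6 ($60), Car 70→Request R3 ($49) — total 43+52+56+51+60+49 = $311.
Column-greedy (each request in turn goes to its best remaining driver) gives $280, worse by 31.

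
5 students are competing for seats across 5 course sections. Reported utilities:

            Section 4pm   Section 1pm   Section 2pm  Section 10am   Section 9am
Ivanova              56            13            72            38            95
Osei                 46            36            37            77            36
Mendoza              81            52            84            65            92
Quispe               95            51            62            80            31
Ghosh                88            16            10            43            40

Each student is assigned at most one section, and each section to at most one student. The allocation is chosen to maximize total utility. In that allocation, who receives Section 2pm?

Optimal: Ivanova→Section 9am (95 points), Osei→Section 10am (77 points), Mendoza→Section 2pm (84 points), Quispe→Section 1pm (51 points), Ghosh→Section 4pm (88 points) — total 95+77+84+51+88 = 395 points.
Max-entry greedy (repeatedly take the single best remaining cell) gives 367 points, worse by 28.
Swapping Ghosh↔Quispe (Ghosh→Section 1pm 16 points, Quispe→Section 4pm 95 points) loses 28.
Every other assignment is strictly worse.
Mendoza's own top section is Section 9am (92 points), but forcing Mendoza→Section 9am and reassigning the rest optimally gives only 380 points — worse by 15.

Mendoza receives Section 2pm.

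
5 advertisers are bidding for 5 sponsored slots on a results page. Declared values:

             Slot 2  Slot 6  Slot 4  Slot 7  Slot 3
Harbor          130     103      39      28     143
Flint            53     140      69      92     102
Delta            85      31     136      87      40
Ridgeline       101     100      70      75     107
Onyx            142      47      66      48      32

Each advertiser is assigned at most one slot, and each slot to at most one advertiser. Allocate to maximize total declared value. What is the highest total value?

Optimal: Harbor→Slot 3 ($143), Flint→Slot 6 ($140), Delta→Slot 4 ($136), Ridgeline→Slot 7 ($75), Onyx→Slot 2 ($142) — total 143+140+136+75+142 = $636.
Row-greedy (each advertiser in turn takes its best remaining slot) gives $568, worse by 68.
Swapping Ridgeline↔Flint (Ridgeline→Slot 6 $100, Flint→Slot 7 $92) loses 23.
Every other assignment is strictly worse.

Max total: $636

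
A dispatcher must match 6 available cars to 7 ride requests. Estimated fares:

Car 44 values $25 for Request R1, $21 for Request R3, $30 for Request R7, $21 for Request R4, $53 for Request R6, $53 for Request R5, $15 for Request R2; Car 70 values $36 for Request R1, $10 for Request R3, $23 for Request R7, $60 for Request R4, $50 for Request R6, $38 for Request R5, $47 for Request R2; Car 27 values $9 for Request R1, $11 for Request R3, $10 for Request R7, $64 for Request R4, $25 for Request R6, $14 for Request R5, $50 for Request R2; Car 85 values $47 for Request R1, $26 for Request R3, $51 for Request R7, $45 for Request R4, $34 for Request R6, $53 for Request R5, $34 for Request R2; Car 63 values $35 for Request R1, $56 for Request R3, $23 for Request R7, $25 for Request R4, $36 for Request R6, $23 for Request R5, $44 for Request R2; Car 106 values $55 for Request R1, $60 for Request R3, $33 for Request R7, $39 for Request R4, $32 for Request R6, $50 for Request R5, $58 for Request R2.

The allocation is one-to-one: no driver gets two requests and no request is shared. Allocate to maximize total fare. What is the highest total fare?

Maximum total: $332

Optimal: Car 44→Request R5 ($53), Car 70→Request R6 ($50), Car 27→Request R4 ($64), Car 85→Request R7 ($51), Car 63→Request R3 ($56), Car 106→Request R2 ($58) — total 53+50+64+51+56+58 = $332.
Max-entry greedy (repeatedly take the single best remaining cell) gives $312, worse by 20.
Swapping Car 85↔Car 27 (Car 85→Request R4 $45, Car 27→Request R7 $10) loses 60.
Every other assignment is strictly worse.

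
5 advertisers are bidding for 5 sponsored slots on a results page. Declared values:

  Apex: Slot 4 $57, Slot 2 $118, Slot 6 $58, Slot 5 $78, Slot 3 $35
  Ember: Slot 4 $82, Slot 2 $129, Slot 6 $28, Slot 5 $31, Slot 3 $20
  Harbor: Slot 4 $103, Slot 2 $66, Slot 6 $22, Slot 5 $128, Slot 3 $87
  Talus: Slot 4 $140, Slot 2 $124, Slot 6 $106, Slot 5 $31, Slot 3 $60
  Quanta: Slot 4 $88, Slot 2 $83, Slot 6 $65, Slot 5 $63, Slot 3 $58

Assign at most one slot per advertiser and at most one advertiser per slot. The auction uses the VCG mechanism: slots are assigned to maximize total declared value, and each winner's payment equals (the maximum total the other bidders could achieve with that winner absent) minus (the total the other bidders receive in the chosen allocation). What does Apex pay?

Efficient allocation: Apex→Slot 6 ($58), Ember→Slot 2 ($129), Harbor→Slot 5 ($128), Talus→Slot 4 ($140), Quanta→Slot 3 ($58); total welfare W = $513.
Apex receives Slot 6 at value $58, so the others get W − 58 = $455.
Without Apex: best allocation of the remaining 4 bidders over all 5 slots is Ember→Slot 2 ($129), Harbor→Slot 5 ($128), Talus→Slot 4 ($140), Quanta→Slot 6 ($65), total $462.
VCG payment = (others' best without Apex) − (others' welfare with Apex) = 462 − 455 = $7.

Apex pays $7.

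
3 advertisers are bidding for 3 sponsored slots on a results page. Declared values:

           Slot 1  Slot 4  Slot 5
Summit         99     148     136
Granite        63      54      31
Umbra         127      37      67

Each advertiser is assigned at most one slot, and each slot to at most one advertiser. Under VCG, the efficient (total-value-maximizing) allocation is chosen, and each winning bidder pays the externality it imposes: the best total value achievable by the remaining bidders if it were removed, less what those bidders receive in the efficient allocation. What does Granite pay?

Granite pays $12.

Efficient allocation: Summit→Slot 5 ($136), Granite→Slot 4 ($54), Umbra→Slot 1 ($127); total welfare W = $317.
Granite receives Slot 4 at value $54, so the others get W − 54 = $263.
Without Granite: best allocation of the remaining 2 bidders over all 3 slots is Summit→Slot 4 ($148), Umbra→Slot 1 ($127), total $275.
VCG payment = (others' best without Granite) − (others' welfare with Granite) = 275 − 263 = $12.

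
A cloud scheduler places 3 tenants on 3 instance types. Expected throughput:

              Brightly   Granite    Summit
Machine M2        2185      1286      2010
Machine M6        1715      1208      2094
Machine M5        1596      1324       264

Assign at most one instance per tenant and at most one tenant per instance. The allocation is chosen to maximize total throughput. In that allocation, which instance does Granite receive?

Granite receives Machine M5.

This is the linear assignment problem.
Optimal: Brightly→Machine M2 (2185 ops/s), Granite→Machine M5 (1324 ops/s), Summit→Machine M6 (2094 ops/s) — total 2185+1324+2094 = 5603 ops/s.
Swapping Summit↔Granite (Summit→Machine M5 264 ops/s, Granite→Machine M6 1208 ops/s) loses 1946.
Every other assignment is strictly worse.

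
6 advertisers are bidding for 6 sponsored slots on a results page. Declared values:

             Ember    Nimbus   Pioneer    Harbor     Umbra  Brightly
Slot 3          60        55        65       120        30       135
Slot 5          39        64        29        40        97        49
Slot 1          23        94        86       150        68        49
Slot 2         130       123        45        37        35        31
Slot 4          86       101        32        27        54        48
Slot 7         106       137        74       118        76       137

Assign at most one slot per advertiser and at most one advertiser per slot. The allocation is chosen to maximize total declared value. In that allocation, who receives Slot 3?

This is a one-to-one assignment (maximum-weight bipartite matching).
Optimal: Ember→Slot 2 ($130), Nimbus→Slot 4 ($101), Pioneer→Slot 7 ($74), Harbor→Slot 1 ($150), Umbra→Slot 5 ($97), Brightly→Slot 3 ($135) — total 130+101+74+150+97+135 = $687.
Brightly's own top slot is Slot 7 ($137), but forcing Brightly→Slot 7 and reassigning the rest optimally gives only $680 — worse by 7.

Brightly receives Slot 3.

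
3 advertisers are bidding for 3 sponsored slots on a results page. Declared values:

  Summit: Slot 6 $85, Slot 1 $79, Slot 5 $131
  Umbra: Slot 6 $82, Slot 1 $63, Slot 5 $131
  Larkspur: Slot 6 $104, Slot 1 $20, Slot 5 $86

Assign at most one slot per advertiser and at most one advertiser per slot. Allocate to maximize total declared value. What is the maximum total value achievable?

This is the linear assignment problem.
Optimal: Summit→Slot 1 ($79), Umbra→Slot 5 ($131), Larkspur→Slot 6 ($104) — total 79+131+104 = $314.
Max-entry greedy (repeatedly take the single best remaining cell) gives $298, worse by 16.

Max total: $314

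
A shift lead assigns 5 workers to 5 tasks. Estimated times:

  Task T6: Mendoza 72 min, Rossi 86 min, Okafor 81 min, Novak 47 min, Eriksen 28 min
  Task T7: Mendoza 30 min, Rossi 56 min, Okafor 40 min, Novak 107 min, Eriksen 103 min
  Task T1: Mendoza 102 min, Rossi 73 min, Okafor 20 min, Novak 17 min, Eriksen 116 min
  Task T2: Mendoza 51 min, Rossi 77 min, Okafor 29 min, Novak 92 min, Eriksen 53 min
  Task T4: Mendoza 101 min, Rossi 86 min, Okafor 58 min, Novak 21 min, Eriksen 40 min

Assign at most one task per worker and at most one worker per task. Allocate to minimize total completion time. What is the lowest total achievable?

Minimum total: 176 min

Optimal: Mendoza→Task T7 (30 min), Rossi→Task T2 (77 min), Okafor→Task T1 (20 min), Novak→Task T4 (21 min), Eriksen→Task T6 (28 min) — total 30+77+20+21+28 = 176 min.
Column-greedy (each task in turn goes to its cheapest remaining worker) gives 190 min, worse by 14.
No other one-to-one assignment undercuts 176 min.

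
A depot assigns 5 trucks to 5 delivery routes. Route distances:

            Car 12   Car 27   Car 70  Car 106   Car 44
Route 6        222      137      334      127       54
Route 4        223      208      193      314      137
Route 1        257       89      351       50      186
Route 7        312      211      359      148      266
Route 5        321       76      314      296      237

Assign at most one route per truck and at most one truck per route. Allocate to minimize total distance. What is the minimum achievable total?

Minimum total: 685 km

Optimal: Car 12→Route 7 (312 km), Car 27→Route 5 (76 km), Car 70→Route 4 (193 km), Car 106→Route 1 (50 km), Car 44→Route 6 (54 km) — total 312+76+193+50+54 = 685 km.
Row-greedy (each truck in turn takes its cheapest remaining route) gives 807 km, worse by 122.
Next-best assignment: Car 12→Route 1, Car 27→Route 5, Car 70→Route 4, Car 106→Route 7, Car 44→Route 6 = 728 km.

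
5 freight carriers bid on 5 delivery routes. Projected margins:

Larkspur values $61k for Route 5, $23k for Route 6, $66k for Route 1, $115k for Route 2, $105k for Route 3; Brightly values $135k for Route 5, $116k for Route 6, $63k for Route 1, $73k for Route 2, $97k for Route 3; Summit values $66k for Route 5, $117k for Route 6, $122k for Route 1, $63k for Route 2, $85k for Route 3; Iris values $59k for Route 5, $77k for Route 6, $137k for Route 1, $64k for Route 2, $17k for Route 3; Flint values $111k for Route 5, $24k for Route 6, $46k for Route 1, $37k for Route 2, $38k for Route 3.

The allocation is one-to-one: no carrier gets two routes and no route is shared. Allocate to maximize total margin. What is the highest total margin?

Optimal: Larkspur→Route 2 ($115k), Brightly→Route 3 ($97k), Summit→Route 6 ($117k), Iris→Route 1 ($137k), Flint→Route 5 ($111k) — total 115+97+117+137+111 = $577k.
Row-greedy (each carrier in turn takes its best remaining route) gives $487k, worse by 90.

Max total: $577k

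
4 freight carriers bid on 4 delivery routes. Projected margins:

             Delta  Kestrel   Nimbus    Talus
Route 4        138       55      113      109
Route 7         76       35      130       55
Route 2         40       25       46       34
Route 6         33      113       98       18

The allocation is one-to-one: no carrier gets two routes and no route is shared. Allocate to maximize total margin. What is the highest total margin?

Maximum total: $415k

Treat this as an assignment problem: match each carrier to one route.
Optimal: Delta→Route 4 ($138k), Kestrel→Route 6 ($113k), Nimbus→Route 7 ($130k), Talus→Route 2 ($34k) — total 138+113+130+34 = $415k.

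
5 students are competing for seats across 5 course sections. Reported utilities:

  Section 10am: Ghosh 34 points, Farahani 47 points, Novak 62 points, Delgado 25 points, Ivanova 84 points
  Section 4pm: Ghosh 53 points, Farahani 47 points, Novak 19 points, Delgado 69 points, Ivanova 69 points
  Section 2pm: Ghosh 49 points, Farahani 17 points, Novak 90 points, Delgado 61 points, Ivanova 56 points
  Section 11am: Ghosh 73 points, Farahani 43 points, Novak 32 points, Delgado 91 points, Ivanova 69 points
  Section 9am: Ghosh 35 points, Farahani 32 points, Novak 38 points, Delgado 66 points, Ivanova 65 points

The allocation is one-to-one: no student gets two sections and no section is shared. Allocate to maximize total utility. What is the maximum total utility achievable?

Max total: 360 points

This is the linear assignment problem.
Optimal: Ghosh→Section 11am (73 points), Farahani→Section 4pm (47 points), Novak→Section 2pm (90 points), Delgado→Section 9am (66 points), Ivanova→Section 10am (84 points) — total 73+47+90+66+84 = 360 points.
Row-greedy (each student in turn takes its best remaining section) gives 344 points, worse by 16.
Next-best assignment: Ghosh→Section 4pm, Farahani→Section 9am, Novak→Section 2pm, Delgado→Section 11am, Ivanova→Section 10am = 350 points.
No other one-to-one assignment exceeds 360 points.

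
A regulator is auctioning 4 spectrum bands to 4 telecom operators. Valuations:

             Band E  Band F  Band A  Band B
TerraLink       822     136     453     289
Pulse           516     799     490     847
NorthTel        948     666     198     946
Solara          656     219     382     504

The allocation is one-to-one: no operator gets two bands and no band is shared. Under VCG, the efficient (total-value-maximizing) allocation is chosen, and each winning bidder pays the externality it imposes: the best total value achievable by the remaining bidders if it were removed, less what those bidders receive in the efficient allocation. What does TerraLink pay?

Efficient allocation: TerraLink→Band E ($822M), Pulse→Band F ($799M), NorthTel→Band B ($946M), Solara→Band A ($382M); total welfare W = $2949M.
TerraLink receives Band E at value $822M, so the others get W − 822 = $2127M.
Without TerraLink: best allocation of the remaining 3 bidders over all 4 bands is Pulse→Band F ($799M), NorthTel→Band B ($946M), Solara→Band E ($656M), total $2401M.
VCG payment = (others' best without TerraLink) − (others' welfare with TerraLink) = 2401 − 2127 = $274M.

TerraLink pays $274M.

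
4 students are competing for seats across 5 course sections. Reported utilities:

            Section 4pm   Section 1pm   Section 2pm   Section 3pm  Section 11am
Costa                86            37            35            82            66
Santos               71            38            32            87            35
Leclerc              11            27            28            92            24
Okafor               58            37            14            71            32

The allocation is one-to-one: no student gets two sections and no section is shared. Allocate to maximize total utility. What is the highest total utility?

Maximum total: 266 points

Optimal: Costa→Section 11am (66 points), Santos→Section 4pm (71 points), Leclerc→Section 3pm (92 points), Okafor→Section 1pm (37 points) — total 66+71+92+37 = 266 points.
Max-entry greedy (repeatedly take the single best remaining cell) gives 248 points, worse by 18.
No other one-to-one assignment exceeds 266 points.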